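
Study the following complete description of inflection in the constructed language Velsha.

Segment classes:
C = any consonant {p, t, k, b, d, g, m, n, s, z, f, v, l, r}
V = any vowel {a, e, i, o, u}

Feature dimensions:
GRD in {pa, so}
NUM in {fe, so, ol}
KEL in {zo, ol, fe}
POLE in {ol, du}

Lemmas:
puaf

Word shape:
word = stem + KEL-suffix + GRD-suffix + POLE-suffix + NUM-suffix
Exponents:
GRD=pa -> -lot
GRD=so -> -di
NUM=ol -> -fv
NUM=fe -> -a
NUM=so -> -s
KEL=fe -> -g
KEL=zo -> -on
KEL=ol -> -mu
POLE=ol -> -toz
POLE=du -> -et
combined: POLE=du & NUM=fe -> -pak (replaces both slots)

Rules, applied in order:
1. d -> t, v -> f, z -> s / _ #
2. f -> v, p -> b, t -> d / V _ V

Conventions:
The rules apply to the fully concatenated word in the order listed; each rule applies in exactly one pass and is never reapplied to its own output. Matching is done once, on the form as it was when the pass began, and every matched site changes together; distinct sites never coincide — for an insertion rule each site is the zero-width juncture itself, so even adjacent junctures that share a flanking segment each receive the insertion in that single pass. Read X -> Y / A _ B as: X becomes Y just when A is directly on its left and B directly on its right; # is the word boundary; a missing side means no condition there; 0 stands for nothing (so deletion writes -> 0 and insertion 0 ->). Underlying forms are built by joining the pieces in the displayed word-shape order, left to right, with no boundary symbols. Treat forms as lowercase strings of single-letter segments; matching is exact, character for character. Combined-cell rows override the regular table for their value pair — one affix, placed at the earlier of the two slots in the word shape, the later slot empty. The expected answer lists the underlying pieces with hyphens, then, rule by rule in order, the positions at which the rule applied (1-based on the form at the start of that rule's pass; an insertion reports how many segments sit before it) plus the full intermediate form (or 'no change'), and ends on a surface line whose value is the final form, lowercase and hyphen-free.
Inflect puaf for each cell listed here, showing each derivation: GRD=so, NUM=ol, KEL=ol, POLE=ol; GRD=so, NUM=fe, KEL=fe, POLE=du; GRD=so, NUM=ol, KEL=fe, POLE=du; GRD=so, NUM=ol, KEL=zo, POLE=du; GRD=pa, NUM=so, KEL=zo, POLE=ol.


cell GRD=so, NUM=ol, KEL=ol, POLE=ol:
underlying: puaf-mu-di-toz-fv
1. d -> t, v -> f, z -> s / _ #: fires at position(s) 13: puafmuditozff
2. f -> v, p -> b, t -> d / V _ V: fires at position(s) 9: puafmudidozff
surface: puafmudidozff

cell GRD=so, NUM=fe, KEL=fe, POLE=du:
underlying: puaf-g-di-pak
1. d -> t, v -> f, z -> s / _ #: no change
2. f -> v, p -> b, t -> d / V _ V: fires at position(s) 8: puafgdibak
surface: puafgdibak

cell GRD=so, NUM=ol, KEL=fe, POLE=du:
underlying: puaf-g-di-et-fv
1. d -> t, v -> f, z -> s / _ #: fires at position(s) 11: puafgdietff
2. f -> v, p -> b, t -> d / V _ V: no change
surface: puafgdietff

cell GRD=so, NUM=ol, KEL=zo, POLE=du:
underlying: puaf-on-di-et-fv
1. d -> t, v -> f, z -> s / _ #: fires at position(s) 12: puafondietff
2. f -> v, p -> b, t -> d / V _ V: fires at position(s) 4: puavondietff
surface: puavondietff

cell GRD=pa, NUM=so, KEL=zo, POLE=ol:
underlying: puaf-on-lot-toz-s
1. d -> t, v -> f, z -> s / _ #: no change
2. f -> v, p -> b, t -> d / V _ V: fires at position(s) 4: puavonlottozs
surface: puavonlottozs


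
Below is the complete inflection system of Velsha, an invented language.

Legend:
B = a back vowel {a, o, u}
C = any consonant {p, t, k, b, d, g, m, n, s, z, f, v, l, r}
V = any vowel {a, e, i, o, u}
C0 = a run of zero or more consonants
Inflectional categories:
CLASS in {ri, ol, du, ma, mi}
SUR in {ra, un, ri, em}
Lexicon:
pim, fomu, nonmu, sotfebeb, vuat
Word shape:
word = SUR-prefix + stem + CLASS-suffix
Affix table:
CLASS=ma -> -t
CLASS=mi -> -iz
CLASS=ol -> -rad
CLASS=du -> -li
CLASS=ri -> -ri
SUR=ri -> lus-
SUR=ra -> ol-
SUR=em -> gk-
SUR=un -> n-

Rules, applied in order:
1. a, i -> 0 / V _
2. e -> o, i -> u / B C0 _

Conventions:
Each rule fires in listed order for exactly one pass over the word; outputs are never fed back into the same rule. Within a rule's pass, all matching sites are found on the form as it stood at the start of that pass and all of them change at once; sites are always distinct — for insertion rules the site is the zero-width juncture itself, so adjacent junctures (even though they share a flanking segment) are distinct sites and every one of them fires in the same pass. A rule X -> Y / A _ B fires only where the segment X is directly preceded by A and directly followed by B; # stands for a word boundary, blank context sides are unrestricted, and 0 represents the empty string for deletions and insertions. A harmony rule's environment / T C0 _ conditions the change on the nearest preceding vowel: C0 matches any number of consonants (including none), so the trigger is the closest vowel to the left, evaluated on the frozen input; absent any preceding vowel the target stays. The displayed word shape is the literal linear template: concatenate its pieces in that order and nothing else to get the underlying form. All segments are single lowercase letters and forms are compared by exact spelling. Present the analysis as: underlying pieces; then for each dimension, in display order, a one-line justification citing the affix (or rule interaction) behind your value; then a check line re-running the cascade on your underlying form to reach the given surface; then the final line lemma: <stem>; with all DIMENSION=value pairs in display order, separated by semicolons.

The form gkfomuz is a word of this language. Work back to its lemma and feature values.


underlying: gk-fomu-iz
CLASS=mi - signalled by the affix -iz
SUR=em - signalled by the affix gk-
check: gkfomuiz -> gkfomuz -> gkfomuz
lemma: fomu; CLASS=mi; SUR=em


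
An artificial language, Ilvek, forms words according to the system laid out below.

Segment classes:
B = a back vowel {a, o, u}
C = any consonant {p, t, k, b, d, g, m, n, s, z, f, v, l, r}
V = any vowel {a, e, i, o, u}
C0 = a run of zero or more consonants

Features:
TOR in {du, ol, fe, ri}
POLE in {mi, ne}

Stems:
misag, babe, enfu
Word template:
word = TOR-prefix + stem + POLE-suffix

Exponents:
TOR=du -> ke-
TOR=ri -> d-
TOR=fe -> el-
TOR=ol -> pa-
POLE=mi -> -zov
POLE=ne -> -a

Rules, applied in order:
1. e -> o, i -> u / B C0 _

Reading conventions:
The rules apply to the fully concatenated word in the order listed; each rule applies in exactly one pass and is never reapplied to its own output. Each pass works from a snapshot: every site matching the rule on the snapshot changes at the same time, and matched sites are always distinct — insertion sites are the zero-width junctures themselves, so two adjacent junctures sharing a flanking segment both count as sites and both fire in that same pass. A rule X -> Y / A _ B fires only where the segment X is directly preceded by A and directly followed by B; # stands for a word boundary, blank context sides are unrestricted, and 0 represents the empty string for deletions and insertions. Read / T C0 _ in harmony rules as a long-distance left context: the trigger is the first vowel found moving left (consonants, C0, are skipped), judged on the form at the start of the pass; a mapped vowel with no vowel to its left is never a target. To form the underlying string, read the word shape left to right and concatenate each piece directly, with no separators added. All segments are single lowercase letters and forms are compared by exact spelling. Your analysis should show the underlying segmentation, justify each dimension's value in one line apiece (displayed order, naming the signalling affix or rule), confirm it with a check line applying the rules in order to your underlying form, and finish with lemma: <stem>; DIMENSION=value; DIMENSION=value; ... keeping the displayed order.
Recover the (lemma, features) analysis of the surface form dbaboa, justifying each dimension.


underlying: d-babe-a
TOR=ri - signalled by the affix d-
POLE=ne - signalled by the affix -a
check: dbabea -> dbaboa
lemma: babe; TOR=ri; POLE=ne


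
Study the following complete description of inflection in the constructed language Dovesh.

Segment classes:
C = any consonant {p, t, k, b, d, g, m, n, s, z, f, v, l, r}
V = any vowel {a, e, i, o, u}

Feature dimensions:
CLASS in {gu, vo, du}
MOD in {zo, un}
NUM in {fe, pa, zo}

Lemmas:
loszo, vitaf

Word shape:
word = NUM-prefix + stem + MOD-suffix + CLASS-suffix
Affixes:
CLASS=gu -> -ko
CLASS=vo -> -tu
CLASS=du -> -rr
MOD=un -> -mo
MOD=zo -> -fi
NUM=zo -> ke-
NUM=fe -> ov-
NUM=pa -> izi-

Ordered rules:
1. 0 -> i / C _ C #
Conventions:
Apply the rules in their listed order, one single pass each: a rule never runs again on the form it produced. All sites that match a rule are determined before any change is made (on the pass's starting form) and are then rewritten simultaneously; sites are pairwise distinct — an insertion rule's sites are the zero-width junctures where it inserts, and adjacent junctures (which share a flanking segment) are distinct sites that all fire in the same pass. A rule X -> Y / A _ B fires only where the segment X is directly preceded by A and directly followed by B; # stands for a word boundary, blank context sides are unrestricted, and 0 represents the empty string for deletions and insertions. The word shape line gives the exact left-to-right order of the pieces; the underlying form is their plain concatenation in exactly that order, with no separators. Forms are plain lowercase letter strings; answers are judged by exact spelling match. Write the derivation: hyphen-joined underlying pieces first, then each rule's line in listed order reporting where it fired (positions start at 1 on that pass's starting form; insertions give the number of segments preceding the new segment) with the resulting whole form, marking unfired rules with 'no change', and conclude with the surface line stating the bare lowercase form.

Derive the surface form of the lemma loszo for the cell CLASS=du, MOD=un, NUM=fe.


underlying: ov-loszo-mo-rr
1. 0 -> i / C _ C #: inserts after position(s) 10: ovloszomorir
surface: ovloszomorir


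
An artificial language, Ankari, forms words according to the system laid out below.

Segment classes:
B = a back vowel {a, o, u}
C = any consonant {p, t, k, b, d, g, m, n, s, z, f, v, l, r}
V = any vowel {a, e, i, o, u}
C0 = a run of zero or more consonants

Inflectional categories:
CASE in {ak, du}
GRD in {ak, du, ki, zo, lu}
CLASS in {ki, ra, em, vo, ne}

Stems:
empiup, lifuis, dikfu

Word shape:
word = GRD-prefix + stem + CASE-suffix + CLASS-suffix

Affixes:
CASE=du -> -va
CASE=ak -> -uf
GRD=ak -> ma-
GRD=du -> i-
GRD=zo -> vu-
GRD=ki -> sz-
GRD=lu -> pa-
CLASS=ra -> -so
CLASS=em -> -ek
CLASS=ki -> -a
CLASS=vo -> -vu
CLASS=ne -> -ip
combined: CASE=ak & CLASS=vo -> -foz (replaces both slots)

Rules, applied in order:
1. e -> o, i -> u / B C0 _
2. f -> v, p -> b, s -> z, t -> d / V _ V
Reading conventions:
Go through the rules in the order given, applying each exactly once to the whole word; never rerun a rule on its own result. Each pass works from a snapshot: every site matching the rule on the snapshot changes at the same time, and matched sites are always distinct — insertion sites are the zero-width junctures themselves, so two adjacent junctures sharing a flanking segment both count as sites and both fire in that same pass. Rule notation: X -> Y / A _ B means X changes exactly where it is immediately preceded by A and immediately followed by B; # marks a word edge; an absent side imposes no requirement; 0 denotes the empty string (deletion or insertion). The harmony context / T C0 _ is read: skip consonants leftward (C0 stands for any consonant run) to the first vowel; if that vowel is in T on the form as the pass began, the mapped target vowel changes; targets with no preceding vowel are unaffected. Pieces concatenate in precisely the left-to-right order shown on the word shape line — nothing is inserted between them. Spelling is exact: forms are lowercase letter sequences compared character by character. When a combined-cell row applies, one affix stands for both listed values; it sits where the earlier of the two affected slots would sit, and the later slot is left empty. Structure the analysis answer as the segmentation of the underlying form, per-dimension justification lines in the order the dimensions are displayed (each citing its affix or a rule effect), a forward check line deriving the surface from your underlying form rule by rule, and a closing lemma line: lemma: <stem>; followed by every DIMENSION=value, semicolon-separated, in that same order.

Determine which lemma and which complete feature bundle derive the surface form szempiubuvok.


underlying: sz-empiup-uf-ek
CASE=ak - signalled by the affix -uf
GRD=ki - signalled by the affix sz-
CLASS=em - signalled by the affix -ek
check: szempiupufek -> szempiupufok -> szempiubuvok
lemma: empiup; CASE=ak; GRD=ki; CLASS=em


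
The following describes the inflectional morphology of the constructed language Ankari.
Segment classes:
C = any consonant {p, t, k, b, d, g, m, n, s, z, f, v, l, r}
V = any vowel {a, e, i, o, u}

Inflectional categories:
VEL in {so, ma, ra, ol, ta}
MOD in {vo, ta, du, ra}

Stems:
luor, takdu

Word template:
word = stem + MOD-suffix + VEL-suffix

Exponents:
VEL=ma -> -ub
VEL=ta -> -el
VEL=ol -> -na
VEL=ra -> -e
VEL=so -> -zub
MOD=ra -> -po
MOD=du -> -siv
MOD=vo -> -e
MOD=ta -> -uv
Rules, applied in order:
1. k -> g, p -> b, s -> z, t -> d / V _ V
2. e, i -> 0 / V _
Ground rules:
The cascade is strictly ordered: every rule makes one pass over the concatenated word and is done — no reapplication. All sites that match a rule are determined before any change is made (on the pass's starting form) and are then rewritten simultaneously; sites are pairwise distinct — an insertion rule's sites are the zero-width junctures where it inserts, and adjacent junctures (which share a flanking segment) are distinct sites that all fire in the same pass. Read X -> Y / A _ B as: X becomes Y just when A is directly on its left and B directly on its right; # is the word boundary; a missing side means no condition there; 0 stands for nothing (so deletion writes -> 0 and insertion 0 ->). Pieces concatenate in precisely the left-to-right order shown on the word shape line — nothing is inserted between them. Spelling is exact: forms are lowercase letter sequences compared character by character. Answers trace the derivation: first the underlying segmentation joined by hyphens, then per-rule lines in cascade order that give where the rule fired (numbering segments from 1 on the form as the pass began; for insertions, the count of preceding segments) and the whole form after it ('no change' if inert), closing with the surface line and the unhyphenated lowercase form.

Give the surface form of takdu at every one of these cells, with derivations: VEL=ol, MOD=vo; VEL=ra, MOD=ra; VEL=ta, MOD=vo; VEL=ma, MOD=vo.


cell VEL=ol, MOD=vo:
underlying: takdu-e-na
1. k -> g, p -> b, s -> z, t -> d / V _ V: no change
2. e, i -> 0 / V _: fires at position(s) 6: takduna
surface: takduna

cell VEL=ra, MOD=ra:
underlying: takdu-po-e
1. k -> g, p -> b, s -> z, t -> d / V _ V: fires at position(s) 6: takduboe
2. e, i -> 0 / V _: fires at position(s) 8: takdubo
surface: takdubo

cell VEL=ta, MOD=vo:
underlying: takdu-e-el
1. k -> g, p -> b, s -> z, t -> d / V _ V: no change
2. e, i -> 0 / V _: fires at position(s) 6, 7: takdul
surface: takdul

cell VEL=ma, MOD=vo:
underlying: takdu-e-ub
1. k -> g, p -> b, s -> z, t -> d / V _ V: no change
2. e, i -> 0 / V _: fires at position(s) 6: takduub
surface: takduub


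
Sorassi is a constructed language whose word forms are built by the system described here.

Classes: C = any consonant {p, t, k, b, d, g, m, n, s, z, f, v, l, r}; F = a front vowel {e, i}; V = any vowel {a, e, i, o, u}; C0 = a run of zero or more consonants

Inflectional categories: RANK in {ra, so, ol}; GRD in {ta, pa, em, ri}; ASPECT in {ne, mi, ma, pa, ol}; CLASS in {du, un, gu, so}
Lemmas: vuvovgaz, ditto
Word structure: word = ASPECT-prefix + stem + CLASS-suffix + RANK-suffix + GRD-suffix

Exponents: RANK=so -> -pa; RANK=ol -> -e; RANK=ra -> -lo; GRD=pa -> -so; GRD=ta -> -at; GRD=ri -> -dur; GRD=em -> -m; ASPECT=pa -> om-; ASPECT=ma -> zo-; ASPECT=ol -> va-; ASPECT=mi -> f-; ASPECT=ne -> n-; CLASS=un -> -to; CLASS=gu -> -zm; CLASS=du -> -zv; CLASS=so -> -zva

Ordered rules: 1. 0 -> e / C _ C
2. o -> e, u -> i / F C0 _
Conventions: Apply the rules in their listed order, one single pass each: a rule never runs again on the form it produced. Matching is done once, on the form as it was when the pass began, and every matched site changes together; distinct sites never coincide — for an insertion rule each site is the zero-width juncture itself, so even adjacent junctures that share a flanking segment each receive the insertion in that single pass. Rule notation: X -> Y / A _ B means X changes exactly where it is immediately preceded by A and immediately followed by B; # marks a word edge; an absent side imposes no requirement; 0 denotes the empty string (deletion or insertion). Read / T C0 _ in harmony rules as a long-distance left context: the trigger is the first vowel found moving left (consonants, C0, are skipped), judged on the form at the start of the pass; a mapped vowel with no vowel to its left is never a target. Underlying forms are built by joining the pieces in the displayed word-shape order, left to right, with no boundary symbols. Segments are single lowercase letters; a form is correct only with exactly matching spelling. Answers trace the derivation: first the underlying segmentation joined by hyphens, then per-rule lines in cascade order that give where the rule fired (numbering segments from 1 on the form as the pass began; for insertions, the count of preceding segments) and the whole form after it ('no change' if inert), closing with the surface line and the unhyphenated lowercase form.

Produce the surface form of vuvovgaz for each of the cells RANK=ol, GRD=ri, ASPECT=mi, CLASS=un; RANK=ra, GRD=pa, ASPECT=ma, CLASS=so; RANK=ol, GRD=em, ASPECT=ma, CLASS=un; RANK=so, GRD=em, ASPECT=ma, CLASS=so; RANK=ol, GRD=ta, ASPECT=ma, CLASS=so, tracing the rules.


cell RANK=ol, GRD=ri, ASPECT=mi, CLASS=un:
underlying: f-vuvovgaz-to-e-dur
1. 0 -> e / C _ C: inserts after position(s) 1, 6, 9: fevuvovegazetoedur
2. o -> e, u -> i / F C0 _: fires at position(s) 4, 14, 17: fevivovegazeteedir
surface: fevivovegazeteedir

cell RANK=ra, GRD=pa, ASPECT=ma, CLASS=so:
underlying: zo-vuvovgaz-zva-lo-so
1. 0 -> e / C _ C: inserts after position(s) 7, 10, 11: zovuvovegazezevaloso
2. o -> e, u -> i / F C0 _: no change
surface: zovuvovegazezevaloso

cell RANK=ol, GRD=em, ASPECT=ma, CLASS=un:
underlying: zo-vuvovgaz-to-e-m
1. 0 -> e / C _ C: inserts after position(s) 7, 10: zovuvovegazetoem
2. o -> e, u -> i / F C0 _: fires at position(s) 14: zovuvovegazeteem
surface: zovuvovegazeteem

cell RANK=so, GRD=em, ASPECT=ma, CLASS=so:
underlying: zo-vuvovgaz-zva-pa-m
1. 0 -> e / C _ C: inserts after position(s) 7, 10, 11: zovuvovegazezevapam
2. o -> e, u -> i / F C0 _: no change
surface: zovuvovegazezevapam

cell RANK=ol, GRD=ta, ASPECT=ma, CLASS=so:
underlying: zo-vuvovgaz-zva-e-at
1. 0 -> e / C _ C: inserts after position(s) 7, 10, 11: zovuvovegazezevaeat
2. o -> e, u -> i / F C0 _: no change
surface: zovuvovegazezevaeat


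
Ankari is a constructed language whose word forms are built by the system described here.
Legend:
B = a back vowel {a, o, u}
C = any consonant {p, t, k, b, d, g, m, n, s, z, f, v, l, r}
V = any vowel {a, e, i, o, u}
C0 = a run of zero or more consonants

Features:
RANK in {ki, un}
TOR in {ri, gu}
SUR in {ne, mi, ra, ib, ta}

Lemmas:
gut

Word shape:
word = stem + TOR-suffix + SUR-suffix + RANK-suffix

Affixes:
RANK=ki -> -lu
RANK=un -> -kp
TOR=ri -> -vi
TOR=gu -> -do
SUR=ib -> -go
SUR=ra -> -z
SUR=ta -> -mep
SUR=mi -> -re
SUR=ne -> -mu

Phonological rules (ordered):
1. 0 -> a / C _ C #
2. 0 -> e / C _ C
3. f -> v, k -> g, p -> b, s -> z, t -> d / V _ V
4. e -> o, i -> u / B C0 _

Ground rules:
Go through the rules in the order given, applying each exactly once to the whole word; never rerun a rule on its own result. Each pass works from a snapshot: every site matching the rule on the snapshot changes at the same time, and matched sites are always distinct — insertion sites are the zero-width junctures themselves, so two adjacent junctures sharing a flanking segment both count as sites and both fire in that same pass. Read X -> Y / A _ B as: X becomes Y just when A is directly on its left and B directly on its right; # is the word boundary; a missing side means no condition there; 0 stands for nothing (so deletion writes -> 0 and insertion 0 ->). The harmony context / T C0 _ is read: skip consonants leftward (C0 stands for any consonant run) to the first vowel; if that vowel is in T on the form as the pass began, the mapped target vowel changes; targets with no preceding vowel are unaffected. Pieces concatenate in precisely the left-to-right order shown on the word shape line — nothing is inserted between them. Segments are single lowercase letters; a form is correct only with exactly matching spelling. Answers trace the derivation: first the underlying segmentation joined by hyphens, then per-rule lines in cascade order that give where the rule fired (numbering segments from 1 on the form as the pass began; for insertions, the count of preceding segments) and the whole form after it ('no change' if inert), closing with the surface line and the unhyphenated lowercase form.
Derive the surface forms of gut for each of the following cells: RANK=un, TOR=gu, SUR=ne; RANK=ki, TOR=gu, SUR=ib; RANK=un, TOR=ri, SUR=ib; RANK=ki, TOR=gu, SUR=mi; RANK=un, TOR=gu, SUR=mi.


cell RANK=un, TOR=gu, SUR=ne:
underlying: gut-do-mu-kp
1. 0 -> a / C _ C #: inserts after position(s) 8: gutdomukap
2. 0 -> e / C _ C: inserts after position(s) 3: gutedomukap
3. f -> v, k -> g, p -> b, s -> z, t -> d / V _ V: fires at position(s) 3, 9: gudedomugap
4. e -> o, i -> u / B C0 _: fires at position(s) 4: gudodomugap
surface: gudodomugap

cell RANK=ki, TOR=gu, SUR=ib:
underlying: gut-do-go-lu
1. 0 -> a / C _ C #: no change
2. 0 -> e / C _ C: inserts after position(s) 3: gutedogolu
3. f -> v, k -> g, p -> b, s -> z, t -> d / V _ V: fires at position(s) 3: gudedogolu
4. e -> o, i -> u / B C0 _: fires at position(s) 4: gudodogolu
surface: gudodogolu

cell RANK=un, TOR=ri, SUR=ib:
underlying: gut-vi-go-kp
1. 0 -> a / C _ C #: inserts after position(s) 8: gutvigokap
2. 0 -> e / C _ C: inserts after position(s) 3: gutevigokap
3. f -> v, k -> g, p -> b, s -> z, t -> d / V _ V: fires at position(s) 3, 9: gudevigogap
4. e -> o, i -> u / B C0 _: fires at position(s) 4: gudovigogap
surface: gudovigogap

cell RANK=ki, TOR=gu, SUR=mi:
underlying: gut-do-re-lu
1. 0 -> a / C _ C #: no change
2. 0 -> e / C _ C: inserts after position(s) 3: gutedorelu
3. f -> v, k -> g, p -> b, s -> z, t -> d / V _ V: fires at position(s) 3: gudedorelu
4. e -> o, i -> u / B C0 _: fires at position(s) 4, 8: gudodorolu
surface: gudodorolu

cell RANK=un, TOR=gu, SUR=mi:
underlying: gut-do-re-kp
1. 0 -> a / C _ C #: inserts after position(s) 8: gutdorekap
2. 0 -> e / C _ C: inserts after position(s) 3: gutedorekap
3. f -> v, k -> g, p -> b, s -> z, t -> d / V _ V: fires at position(s) 3, 9: gudedoregap
4. e -> o, i -> u / B C0 _: fires at position(s) 4, 8: gudodorogap
surface: gudodorogap


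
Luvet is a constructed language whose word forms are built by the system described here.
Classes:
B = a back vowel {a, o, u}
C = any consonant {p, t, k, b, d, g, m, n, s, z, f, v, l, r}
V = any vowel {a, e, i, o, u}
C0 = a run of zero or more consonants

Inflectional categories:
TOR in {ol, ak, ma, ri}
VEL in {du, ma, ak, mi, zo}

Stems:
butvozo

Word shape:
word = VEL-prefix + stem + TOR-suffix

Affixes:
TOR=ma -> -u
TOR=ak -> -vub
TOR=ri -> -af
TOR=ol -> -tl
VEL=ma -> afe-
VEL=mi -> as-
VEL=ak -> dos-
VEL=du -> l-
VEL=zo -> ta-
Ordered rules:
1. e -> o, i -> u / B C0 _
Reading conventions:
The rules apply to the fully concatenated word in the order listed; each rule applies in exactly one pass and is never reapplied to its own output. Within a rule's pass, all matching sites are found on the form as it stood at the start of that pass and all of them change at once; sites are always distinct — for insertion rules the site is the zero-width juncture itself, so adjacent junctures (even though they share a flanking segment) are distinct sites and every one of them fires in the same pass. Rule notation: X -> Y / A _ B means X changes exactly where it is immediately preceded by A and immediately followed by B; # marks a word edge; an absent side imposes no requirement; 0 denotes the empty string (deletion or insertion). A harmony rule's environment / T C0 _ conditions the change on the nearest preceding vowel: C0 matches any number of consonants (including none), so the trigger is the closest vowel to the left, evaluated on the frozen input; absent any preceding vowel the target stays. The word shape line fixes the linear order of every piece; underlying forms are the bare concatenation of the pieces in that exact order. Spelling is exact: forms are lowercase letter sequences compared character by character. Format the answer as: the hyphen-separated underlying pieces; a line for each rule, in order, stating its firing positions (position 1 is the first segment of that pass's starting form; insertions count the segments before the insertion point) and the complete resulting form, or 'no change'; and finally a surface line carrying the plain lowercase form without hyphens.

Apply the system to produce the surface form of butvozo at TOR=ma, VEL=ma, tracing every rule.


underlying: afe-butvozo-u
1. e -> o, i -> u / B C0 _: fires at position(s) 3: afobutvozou
surface: afobutvozou


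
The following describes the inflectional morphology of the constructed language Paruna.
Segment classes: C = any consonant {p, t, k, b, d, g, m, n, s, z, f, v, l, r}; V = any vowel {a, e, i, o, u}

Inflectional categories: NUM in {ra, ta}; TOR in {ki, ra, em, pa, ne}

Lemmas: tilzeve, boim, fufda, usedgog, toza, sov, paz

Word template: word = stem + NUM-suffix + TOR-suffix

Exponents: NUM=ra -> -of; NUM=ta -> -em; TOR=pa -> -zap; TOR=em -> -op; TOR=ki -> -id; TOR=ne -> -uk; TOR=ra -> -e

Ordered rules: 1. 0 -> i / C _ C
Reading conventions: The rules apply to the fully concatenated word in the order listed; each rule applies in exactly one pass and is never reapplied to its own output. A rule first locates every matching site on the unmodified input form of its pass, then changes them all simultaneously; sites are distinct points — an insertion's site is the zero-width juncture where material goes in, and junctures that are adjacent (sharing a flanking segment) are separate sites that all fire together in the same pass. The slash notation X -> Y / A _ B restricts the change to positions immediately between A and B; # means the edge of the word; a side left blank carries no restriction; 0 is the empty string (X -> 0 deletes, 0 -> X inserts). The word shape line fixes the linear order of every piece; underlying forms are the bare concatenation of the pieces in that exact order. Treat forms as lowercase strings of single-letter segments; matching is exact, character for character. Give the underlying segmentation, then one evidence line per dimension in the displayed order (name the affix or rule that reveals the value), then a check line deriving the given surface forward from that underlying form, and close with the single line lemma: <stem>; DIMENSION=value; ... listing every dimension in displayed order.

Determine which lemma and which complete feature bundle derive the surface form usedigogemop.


underlying: usedgog-em-op
NUM=ta - signalled by the affix -em
TOR=em - signalled by the affix -op
check: usedgogemop -> usedigogemop
lemma: usedgog; NUM=ta; TOR=em


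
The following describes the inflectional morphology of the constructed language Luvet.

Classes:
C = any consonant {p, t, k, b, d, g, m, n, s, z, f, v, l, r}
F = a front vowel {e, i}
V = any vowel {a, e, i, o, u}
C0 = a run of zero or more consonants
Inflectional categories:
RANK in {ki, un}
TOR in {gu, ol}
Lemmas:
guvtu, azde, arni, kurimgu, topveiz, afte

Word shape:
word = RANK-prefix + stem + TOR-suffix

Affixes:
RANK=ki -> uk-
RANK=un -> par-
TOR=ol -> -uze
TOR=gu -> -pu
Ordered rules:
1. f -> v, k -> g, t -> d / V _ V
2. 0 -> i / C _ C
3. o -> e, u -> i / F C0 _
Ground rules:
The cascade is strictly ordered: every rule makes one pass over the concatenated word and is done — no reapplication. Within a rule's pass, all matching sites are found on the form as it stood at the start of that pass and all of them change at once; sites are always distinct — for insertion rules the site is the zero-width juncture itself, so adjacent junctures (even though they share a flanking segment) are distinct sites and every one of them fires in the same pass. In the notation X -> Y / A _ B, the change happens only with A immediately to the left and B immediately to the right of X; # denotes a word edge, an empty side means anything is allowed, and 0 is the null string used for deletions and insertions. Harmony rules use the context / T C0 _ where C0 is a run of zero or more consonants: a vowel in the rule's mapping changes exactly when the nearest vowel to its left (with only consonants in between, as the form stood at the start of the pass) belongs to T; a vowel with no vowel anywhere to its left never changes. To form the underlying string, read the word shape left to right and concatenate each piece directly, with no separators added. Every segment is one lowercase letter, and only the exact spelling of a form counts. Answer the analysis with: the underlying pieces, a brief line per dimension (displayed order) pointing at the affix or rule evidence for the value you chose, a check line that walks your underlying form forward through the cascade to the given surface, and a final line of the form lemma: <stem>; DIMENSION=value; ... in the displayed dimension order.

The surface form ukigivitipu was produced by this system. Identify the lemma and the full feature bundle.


underlying: uk-guvtu-pu
RANK=ki - signalled by the affix uk-
TOR=gu - signalled by the affix -pu
check: ukguvtupu -> ukguvtupu -> ukiguvitupu -> ukigivitipu
lemma: guvtu; RANK=ki; TOR=gu


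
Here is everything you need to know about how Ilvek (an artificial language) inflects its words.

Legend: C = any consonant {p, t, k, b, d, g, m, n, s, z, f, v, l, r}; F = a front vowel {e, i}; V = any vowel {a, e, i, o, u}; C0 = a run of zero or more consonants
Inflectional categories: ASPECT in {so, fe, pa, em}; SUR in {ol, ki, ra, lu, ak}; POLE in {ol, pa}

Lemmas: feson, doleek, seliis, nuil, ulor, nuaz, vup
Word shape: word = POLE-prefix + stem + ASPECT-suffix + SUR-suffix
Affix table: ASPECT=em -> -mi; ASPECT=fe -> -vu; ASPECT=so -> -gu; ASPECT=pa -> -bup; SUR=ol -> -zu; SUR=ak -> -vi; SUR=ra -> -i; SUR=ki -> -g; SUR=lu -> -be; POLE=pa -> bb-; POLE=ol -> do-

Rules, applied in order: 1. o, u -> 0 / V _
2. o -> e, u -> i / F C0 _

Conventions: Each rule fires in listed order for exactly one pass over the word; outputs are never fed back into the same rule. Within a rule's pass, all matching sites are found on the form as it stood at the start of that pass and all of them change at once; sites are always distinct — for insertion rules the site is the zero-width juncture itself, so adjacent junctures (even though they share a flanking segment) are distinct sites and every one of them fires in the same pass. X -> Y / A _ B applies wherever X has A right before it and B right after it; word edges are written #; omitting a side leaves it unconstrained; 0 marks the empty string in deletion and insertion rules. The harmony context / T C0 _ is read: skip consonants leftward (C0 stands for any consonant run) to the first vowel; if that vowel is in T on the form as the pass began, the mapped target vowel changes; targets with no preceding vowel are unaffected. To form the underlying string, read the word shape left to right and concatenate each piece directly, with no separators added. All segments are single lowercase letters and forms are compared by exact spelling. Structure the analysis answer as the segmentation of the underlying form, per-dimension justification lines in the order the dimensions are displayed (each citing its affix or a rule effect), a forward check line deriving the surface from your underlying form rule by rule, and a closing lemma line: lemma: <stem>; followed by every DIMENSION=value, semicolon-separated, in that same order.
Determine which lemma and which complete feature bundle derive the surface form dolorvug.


underlying: do-ulor-vu-g
ASPECT=fe - signalled by the affix -vu
SUR=ki - signalled by the affix -g
POLE=ol - signalled by the affix do-
check: doulorvug -> dolorvug -> dolorvug
lemma: ulor; ASPECT=fe; SUR=ki; POLE=ol


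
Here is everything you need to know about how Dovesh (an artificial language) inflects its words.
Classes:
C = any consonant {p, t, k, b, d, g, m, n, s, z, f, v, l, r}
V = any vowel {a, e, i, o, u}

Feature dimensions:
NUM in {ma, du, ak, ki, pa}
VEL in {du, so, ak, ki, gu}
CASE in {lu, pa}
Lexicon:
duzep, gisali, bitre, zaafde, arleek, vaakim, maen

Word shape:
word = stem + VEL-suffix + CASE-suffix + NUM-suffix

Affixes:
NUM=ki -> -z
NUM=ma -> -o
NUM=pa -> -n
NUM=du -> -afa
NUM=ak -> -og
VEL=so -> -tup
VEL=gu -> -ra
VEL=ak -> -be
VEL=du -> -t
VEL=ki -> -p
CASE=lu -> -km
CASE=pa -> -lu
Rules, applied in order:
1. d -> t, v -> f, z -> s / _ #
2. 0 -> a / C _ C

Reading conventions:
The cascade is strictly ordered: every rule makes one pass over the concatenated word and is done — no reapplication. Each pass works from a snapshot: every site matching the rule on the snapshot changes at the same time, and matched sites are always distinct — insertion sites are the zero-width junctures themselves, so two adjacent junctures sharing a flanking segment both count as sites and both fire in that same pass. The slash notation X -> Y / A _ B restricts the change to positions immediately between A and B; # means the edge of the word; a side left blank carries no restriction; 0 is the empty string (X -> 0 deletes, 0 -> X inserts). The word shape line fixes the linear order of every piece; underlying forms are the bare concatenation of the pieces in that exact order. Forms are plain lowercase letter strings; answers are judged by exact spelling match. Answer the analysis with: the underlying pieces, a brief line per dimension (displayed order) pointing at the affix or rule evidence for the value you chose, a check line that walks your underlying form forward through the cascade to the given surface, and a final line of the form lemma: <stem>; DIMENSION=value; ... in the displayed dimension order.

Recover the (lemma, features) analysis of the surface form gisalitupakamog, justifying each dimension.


underlying: gisali-tup-km-og
NUM=ak - signalled by the affix -og
VEL=so - signalled by the affix -tup
CASE=lu - signalled by the affix -km
check: gisalitupkmog -> gisalitupkmog -> gisalitupakamog
lemma: gisali; NUM=ak; VEL=so; CASE=lu


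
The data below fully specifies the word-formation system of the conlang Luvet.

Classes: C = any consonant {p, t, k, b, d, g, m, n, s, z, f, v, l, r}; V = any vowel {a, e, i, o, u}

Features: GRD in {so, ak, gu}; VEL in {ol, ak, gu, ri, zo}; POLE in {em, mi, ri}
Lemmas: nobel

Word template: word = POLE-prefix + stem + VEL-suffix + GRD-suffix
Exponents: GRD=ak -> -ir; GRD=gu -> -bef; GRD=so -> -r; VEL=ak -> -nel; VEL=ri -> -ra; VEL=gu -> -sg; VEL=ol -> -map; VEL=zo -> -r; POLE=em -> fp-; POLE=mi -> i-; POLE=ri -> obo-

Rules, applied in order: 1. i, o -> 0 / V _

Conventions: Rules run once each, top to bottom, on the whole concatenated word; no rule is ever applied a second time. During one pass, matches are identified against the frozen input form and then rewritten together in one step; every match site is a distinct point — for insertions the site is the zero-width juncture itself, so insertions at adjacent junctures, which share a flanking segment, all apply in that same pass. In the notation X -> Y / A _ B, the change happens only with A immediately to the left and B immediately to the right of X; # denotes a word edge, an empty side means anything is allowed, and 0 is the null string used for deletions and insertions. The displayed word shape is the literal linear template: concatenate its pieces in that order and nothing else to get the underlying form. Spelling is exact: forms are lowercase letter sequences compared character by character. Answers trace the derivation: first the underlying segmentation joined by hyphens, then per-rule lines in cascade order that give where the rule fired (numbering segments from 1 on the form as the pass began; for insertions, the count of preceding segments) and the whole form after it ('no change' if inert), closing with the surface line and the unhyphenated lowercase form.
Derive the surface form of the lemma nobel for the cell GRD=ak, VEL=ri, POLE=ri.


underlying: obo-nobel-ra-ir
1. i, o -> 0 / V _: fires at position(s) 11: obonobelrar
surface: obonobelrar


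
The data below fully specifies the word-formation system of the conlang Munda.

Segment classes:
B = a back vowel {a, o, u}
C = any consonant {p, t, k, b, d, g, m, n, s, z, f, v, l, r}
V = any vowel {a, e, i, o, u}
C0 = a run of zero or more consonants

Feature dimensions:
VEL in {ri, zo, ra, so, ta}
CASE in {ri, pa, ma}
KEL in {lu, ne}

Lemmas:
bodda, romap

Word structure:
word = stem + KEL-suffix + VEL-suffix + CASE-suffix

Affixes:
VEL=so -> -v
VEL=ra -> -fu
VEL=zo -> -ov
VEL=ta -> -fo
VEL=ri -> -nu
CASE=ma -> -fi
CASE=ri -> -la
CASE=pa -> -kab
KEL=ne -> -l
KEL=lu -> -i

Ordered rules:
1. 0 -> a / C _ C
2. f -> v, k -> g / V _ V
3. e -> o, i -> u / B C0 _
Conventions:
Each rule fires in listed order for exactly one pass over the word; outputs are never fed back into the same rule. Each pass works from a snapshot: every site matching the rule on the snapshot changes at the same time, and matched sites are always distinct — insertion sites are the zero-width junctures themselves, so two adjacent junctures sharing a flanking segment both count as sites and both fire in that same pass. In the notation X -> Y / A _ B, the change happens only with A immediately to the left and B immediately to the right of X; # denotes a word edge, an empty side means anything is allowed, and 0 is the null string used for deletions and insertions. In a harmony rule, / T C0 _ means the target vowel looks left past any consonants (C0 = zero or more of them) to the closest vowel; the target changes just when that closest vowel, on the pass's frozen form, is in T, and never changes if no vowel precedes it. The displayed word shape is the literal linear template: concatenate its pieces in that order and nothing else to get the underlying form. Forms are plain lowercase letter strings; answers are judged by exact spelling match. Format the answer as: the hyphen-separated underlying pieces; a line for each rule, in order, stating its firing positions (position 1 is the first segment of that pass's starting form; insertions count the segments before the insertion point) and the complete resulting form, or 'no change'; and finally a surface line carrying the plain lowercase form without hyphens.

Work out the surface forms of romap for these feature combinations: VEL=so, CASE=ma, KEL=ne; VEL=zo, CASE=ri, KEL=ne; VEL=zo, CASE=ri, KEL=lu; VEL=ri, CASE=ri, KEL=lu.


cell VEL=so, CASE=ma, KEL=ne:
underlying: romap-l-v-fi
1. 0 -> a / C _ C: inserts after position(s) 5, 6, 7: romapalavafi
2. f -> v, k -> g / V _ V: fires at position(s) 11: romapalavavi
3. e -> o, i -> u / B C0 _: fires at position(s) 12: romapalavavu
surface: romapalavavu

cell VEL=zo, CASE=ri, KEL=ne:
underlying: romap-l-ov-la
1. 0 -> a / C _ C: inserts after position(s) 5, 8: romapalovala
2. f -> v, k -> g / V _ V: no change
3. e -> o, i -> u / B C0 _: no change
surface: romapalovala

cell VEL=zo, CASE=ri, KEL=lu:
underlying: romap-i-ov-la
1. 0 -> a / C _ C: inserts after position(s) 8: romapiovala
2. f -> v, k -> g / V _ V: no change
3. e -> o, i -> u / B C0 _: fires at position(s) 6: romapuovala
surface: romapuovala

cell VEL=ri, CASE=ri, KEL=lu:
underlying: romap-i-nu-la
1. 0 -> a / C _ C: no change
2. f -> v, k -> g / V _ V: no change
3. e -> o, i -> u / B C0 _: fires at position(s) 6: romapunula
surface: romapunula
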